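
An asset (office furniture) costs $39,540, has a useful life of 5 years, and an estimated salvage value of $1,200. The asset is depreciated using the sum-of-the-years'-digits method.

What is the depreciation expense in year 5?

Depreciable base = $39,540 − $1,200 = $38,340.
Sum of the years' digits = 5+4+3+2+1 = 15.
Year 1: $38,340 × 5/15 = $12,780. Book value $26,760.
Year 2: $38,340 × 4/15 = $10,224. Book value $16,536.
Year 3: $38,340 × 3/15 = $7,668. Book value $8,868.
Year 4: $38,340 × 2/15 = $5,112. Book value $3,756.
Year 5: $38,340 × 1/15 = $2,556. Book value $1,200.

$2,556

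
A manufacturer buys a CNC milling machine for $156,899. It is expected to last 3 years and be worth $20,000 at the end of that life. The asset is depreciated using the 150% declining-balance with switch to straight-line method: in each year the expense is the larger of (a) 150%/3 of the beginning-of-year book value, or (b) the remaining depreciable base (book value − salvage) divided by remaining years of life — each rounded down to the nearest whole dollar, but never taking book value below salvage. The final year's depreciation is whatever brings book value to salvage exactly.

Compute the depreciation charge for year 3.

$19,225

Depreciable base = $156,899 − $20,000 = $136,899.
Year 1: DB = ⌊$156,899 × 150%/3⌋ = $78,449; SL = ⌊$136,899/3⌋ = $45,633 → take DB $78,449. Book value $78,450.
Year 2: DB = ⌊$78,450 × 150%/3⌋ = $39,225; SL = ⌊$58,450/2⌋ = $29,225 → take DB $39,225. Book value $39,225.
Year 3 (final): $39,225 − $20,000 = $19,225. Book value $20,000.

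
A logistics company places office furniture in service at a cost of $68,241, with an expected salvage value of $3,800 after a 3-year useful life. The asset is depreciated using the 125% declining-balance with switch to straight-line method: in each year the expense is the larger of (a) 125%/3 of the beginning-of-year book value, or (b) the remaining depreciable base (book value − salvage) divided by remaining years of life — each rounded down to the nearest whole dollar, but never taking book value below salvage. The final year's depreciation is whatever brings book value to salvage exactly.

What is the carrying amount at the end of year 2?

Depreciable base = $68,241 − $3,800 = $64,441.
Year 1: DB = ⌊$68,241 × 125%/3⌋ = $28,433; SL = ⌊$64,441/3⌋ = $21,480 → take DB $28,433. Book value $39,808.
Year 2: DB = ⌊$39,808 × 125%/3⌋ = $16,586; SL = ⌊$36,008/2⌋ = $18,004 → take SL $18,004. Book value $21,804.

$21,804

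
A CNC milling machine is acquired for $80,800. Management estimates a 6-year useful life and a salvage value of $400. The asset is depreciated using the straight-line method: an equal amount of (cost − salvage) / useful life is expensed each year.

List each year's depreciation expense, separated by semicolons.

Depreciable base = $80,800 − $400 = $80,400.
Annual expense = $80,400 / 6 = $13,400.
End of year 1: book value $67,400.
End of year 2: book value $54,000.
End of year 3: book value $40,600.
End of year 4: book value $27,200.
End of year 5: book value $13,800.
End of year 6: book value $400.

$13,400; $13,400; $13,400; $13,400; $13,400; $13,400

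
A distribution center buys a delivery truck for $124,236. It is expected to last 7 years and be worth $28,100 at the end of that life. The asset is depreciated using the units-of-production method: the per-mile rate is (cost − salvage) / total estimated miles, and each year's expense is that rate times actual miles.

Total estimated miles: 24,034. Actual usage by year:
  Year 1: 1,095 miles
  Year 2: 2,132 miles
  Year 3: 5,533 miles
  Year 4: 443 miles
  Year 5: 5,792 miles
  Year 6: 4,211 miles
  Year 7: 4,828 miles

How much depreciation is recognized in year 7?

$19,312

Depreciable base = $124,236 − $28,100 = $96,136.
Rate = $96,136 / 24,034 miles = $4 per mile.
Year 1: 1,095 × $4 = $4,380. Book value $119,856.
Year 2: 2,132 × $4 = $8,528. Book value $111,328.
Year 3: 5,533 × $4 = $22,132. Book value $89,196.
Year 4: 443 × $4 = $1,772. Book value $87,424.
Year 5: 5,792 × $4 = $23,168. Book value $64,256.
Year 6: 4,211 × $4 = $16,844. Book value $47,412.
Year 7: 4,828 × $4 = $19,312. Book value $28,100.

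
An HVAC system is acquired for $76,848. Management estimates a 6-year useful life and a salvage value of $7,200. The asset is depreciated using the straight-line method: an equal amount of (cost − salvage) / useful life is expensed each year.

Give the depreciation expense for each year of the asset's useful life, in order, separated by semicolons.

$11,608; $11,608; $11,608; $11,608; $11,608; $11,608

Depreciable base = $76,848 − $7,200 = $69,648.
Annual expense = $69,648 / 6 = $11,608.
End of year 1: book value $65,240.
End of year 2: book value $53,632.
End of year 3: book value $42,024.
End of year 4: book value $30,416.
End of year 5: book value $18,808.
End of year 6: book value $7,200.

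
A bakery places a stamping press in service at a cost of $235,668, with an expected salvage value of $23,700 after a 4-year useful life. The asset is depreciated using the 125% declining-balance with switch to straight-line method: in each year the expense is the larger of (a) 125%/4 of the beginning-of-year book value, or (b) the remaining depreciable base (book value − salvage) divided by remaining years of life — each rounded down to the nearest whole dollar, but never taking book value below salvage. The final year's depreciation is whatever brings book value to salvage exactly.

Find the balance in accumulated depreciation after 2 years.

Depreciable base = $235,668 − $23,700 = $211,968.
Year 1: DB = ⌊$235,668 × 125%/4⌋ = $73,646; SL = ⌊$211,968/4⌋ = $52,992 → take DB $73,646. Book value $162,022.
Year 2: DB = ⌊$162,022 × 125%/4⌋ = $50,631; SL = ⌊$138,322/3⌋ = $46,107 → take DB $50,631. Book value $111,391.
Accumulated through year 2 = $235,668 − $111,391 = $124,277.

$124,277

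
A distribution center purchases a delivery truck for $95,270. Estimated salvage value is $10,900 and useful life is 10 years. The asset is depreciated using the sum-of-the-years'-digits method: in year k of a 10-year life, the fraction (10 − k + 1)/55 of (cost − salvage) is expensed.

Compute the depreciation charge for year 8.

$4,602

Depreciable base = $95,270 − $10,900 = $84,370.
Sum of the years' digits = 10+9+8+7+6+5+4+3+2+1 = 55.
Year 1: $84,370 × 10/55 = $15,340. Book value $79,930.
Year 2: $84,370 × 9/55 = $13,806. Book value $66,124.
Year 3: $84,370 × 8/55 = $12,272. Book value $53,852.
Year 4: $84,370 × 7/55 = $10,738. Book value $43,114.
Year 5: $84,370 × 6/55 = $9,204. Book value $33,910.
Year 6: $84,370 × 5/55 = $7,670. Book value $26,240.
Year 7: $84,370 × 4/55 = $6,136. Book value $20,104.
Year 8: $84,370 × 3/55 = $4,602. Book value $15,502.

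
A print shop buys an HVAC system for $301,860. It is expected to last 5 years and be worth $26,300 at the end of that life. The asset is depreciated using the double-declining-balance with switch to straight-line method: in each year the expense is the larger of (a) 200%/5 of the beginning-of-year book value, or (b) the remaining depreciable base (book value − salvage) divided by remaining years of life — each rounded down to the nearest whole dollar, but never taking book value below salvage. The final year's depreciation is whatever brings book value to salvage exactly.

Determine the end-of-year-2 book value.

$108,670

Depreciable base = $301,860 − $26,300 = $275,560.
Year 1: DB = ⌊$301,860 × 200%/5⌋ = $120,744; SL = ⌊$275,560/5⌋ = $55,112 → take DB $120,744. Book value $181,116.
Year 2: DB = ⌊$181,116 × 200%/5⌋ = $72,446; SL = ⌊$154,816/4⌋ = $38,704 → take DB $72,446. Book value $108,670.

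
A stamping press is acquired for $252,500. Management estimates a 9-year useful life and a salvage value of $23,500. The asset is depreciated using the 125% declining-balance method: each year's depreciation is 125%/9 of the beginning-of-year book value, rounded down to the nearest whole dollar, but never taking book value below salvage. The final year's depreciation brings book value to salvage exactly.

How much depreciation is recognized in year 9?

Depreciable base = $252,500 − $23,500 = $229,000.
Year 1: ⌊$252,500 × 125%/9⌋ = $35,069. Book value $217,431.
Year 2: ⌊$217,431 × 125%/9⌋ = $30,198. Book value $187,233.
Year 3: ⌊$187,233 × 125%/9⌋ = $26,004. Book value $161,229.
Year 4: ⌊$161,229 × 125%/9⌋ = $22,392. Book value $138,837.
Year 5: ⌊$138,837 × 125%/9⌋ = $19,282. Book value $119,555.
Year 6: ⌊$119,555 × 125%/9⌋ = $16,604. Book value $102,951.
Year 7: ⌊$102,951 × 125%/9⌋ = $14,298. Book value $88,653.
Year 8: ⌊$88,653 × 125%/9⌋ = $12,312. Book value $76,341.
Year 9 (final): $76,341 − $23,500 = $52,841. Book value $23,500.

$52,841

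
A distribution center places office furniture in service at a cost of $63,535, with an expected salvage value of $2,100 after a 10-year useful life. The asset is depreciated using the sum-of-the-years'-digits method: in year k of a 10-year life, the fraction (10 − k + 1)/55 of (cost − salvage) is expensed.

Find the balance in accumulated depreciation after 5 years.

Depreciable base = $63,535 − $2,100 = $61,435.
Sum of the years' digits = 10+9+8+7+6+5+4+3+2+1 = 55.
Year 1: $61,435 × 10/55 = $11,170. Book value $52,365.
Year 2: $61,435 × 9/55 = $10,053. Book value $42,312.
Year 3: $61,435 × 8/55 = $8,936. Book value $33,376.
Year 4: $61,435 × 7/55 = $7,819. Book value $25,557.
Year 5: $61,435 × 6/55 = $6,702. Book value $18,855.
Accumulated through year 5 = $63,535 − $18,855 = $44,680.

$44,680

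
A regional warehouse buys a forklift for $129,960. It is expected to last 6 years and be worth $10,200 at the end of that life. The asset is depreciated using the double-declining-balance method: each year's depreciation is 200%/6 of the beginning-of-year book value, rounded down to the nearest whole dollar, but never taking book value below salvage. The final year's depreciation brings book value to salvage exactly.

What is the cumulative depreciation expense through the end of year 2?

Depreciable base = $129,960 − $10,200 = $119,760.
Year 1: ⌊$129,960 × 200%/6⌋ = $43,320. Book value $86,640.
Year 2: ⌊$86,640 × 200%/6⌋ = $28,880. Book value $57,760.
Accumulated through year 2 = $129,960 − $57,760 = $72,200.

$72,200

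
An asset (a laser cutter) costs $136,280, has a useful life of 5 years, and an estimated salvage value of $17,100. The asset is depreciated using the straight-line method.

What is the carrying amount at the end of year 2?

Depreciable base = $136,280 − $17,100 = $119,180.
Annual expense = $119,180 / 5 = $23,836.
End of year 1: book value $112,444.
End of year 2: book value $88,608.

$88,608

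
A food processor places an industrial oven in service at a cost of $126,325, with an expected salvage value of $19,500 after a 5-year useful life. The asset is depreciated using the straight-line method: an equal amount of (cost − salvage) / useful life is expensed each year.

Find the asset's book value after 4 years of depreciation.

$40,865

Depreciable base = $126,325 − $19,500 = $106,825.
Annual expense = $106,825 / 5 = $21,365.
End of year 1: book value $104,960.
End of year 2: book value $83,595.
End of year 3: book value $62,230.
End of year 4: book value $40,865.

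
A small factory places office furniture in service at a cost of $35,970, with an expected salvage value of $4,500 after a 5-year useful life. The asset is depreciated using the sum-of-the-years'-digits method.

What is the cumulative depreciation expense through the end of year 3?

Depreciable base = $35,970 − $4,500 = $31,470.
Sum of the years' digits = 5+4+3+2+1 = 15.
Year 1: $31,470 × 5/15 = $10,490. Book value $25,480.
Year 2: $31,470 × 4/15 = $8,392. Book value $17,088.
Year 3: $31,470 × 3/15 = $6,294. Book value $10,794.
Accumulated through year 3 = $35,970 − $10,794 = $25,176.

$25,176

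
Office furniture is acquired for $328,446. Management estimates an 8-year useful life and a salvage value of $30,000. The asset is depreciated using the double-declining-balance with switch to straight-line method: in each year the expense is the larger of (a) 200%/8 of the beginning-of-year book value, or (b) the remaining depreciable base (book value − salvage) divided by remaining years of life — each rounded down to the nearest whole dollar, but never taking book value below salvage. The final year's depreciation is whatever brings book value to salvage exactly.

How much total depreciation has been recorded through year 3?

Depreciable base = $328,446 − $30,000 = $298,446.
Year 1: DB = ⌊$328,446 × 200%/8⌋ = $82,111; SL = ⌊$298,446/8⌋ = $37,305 → take DB $82,111. Book value $246,335.
Year 2: DB = ⌊$246,335 × 200%/8⌋ = $61,583; SL = ⌊$216,335/7⌋ = $30,905 → take DB $61,583. Book value $184,752.
Year 3: DB = ⌊$184,752 × 200%/8⌋ = $46,188; SL = ⌊$154,752/6⌋ = $25,792 → take DB $46,188. Book value $138,564.
Accumulated through year 3 = $328,446 − $138,564 = $189,882.

$189,882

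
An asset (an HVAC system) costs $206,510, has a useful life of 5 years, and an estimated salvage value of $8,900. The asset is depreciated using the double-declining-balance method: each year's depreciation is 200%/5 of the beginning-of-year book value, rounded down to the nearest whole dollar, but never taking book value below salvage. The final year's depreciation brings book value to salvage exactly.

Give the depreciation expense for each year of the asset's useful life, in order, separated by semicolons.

Depreciable base = $206,510 − $8,900 = $197,610.
Year 1: ⌊$206,510 × 200%/5⌋ = $82,604. Book value $123,906.
Year 2: ⌊$123,906 × 200%/5⌋ = $49,562. Book value $74,344.
Year 3: ⌊$74,344 × 200%/5⌋ = $29,737. Book value $44,607.
Year 4: ⌊$44,607 × 200%/5⌋ = $17,842. Book value $26,765.
Year 5 (final): $26,765 − $8,900 = $17,865. Book value $8,900.

$82,604; $49,562; $29,737; $17,842; $17,865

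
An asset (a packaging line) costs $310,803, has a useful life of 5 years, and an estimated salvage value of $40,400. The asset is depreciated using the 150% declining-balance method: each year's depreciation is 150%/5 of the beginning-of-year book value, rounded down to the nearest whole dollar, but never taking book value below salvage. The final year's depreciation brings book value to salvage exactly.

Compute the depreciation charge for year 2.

Depreciable base = $310,803 − $40,400 = $270,403.
Year 1: ⌊$310,803 × 150%/5⌋ = $93,240. Book value $217,563.
Year 2: ⌊$217,563 × 150%/5⌋ = $65,268. Book value $152,295.

$65,268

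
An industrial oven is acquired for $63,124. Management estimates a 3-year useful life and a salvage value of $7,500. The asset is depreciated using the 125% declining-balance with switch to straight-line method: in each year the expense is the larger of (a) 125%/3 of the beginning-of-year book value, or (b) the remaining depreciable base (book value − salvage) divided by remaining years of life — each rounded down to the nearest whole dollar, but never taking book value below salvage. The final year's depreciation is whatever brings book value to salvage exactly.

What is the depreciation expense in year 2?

$15,342

Depreciable base = $63,124 − $7,500 = $55,624.
Year 1: DB = ⌊$63,124 × 125%/3⌋ = $26,301; SL = ⌊$55,624/3⌋ = $18,541 → take DB $26,301. Book value $36,823.
Year 2: DB = ⌊$36,823 × 125%/3⌋ = $15,342; SL = ⌊$29,323/2⌋ = $14,661 → take DB $15,342. Book value $21,481.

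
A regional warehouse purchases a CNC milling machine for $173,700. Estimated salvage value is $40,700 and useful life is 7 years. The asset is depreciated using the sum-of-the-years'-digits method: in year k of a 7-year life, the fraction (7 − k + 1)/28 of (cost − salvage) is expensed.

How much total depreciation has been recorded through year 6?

Depreciable base = $173,700 − $40,700 = $133,000.
Sum of the years' digits = 7+6+5+4+3+2+1 = 28.
Year 1: $133,000 × 7/28 = $33,250. Book value $140,450.
Year 2: $133,000 × 6/28 = $28,500. Book value $111,950.
Year 3: $133,000 × 5/28 = $23,750. Book value $88,200.
Year 4: $133,000 × 4/28 = $19,000. Book value $69,200.
Year 5: $133,000 × 3/28 = $14,250. Book value $54,950.
Year 6: $133,000 × 2/28 = $9,500. Book value $45,450.
Accumulated through year 6 = $173,700 − $45,450 = $128,250.

$128,250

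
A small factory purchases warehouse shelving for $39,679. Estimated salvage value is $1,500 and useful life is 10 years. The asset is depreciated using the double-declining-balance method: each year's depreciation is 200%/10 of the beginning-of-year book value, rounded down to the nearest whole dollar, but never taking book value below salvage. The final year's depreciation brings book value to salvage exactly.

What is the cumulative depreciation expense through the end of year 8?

$33,019

Depreciable base = $39,679 − $1,500 = $38,179.
Year 1: ⌊$39,679 × 200%/10⌋ = $7,935. Book value $31,744.
Year 2: ⌊$31,744 × 200%/10⌋ = $6,348. Book value $25,396.
Year 3: ⌊$25,396 × 200%/10⌋ = $5,079. Book value $20,317.
Year 4: ⌊$20,317 × 200%/10⌋ = $4,063. Book value $16,254.
Year 5: ⌊$16,254 × 200%/10⌋ = $3,250. Book value $13,004.
Year 6: ⌊$13,004 × 200%/10⌋ = $2,600. Book value $10,404.
Year 7: ⌊$10,404 × 200%/10⌋ = $2,080. Book value $8,324.
Year 8: ⌊$8,324 × 200%/10⌋ = $1,664. Book value $6,660.
Accumulated through year 8 = $39,679 − $6,660 = $33,019.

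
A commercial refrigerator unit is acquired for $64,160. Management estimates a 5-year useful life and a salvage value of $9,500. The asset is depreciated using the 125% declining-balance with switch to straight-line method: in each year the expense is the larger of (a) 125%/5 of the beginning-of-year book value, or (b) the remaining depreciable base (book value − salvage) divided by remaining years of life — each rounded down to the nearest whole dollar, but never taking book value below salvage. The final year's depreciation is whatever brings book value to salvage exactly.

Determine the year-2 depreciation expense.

$12,030

Depreciable base = $64,160 − $9,500 = $54,660.
Year 1: DB = ⌊$64,160 × 125%/5⌋ = $16,040; SL = ⌊$54,660/5⌋ = $10,932 → take DB $16,040. Book value $48,120.
Year 2: DB = ⌊$48,120 × 125%/5⌋ = $12,030; SL = ⌊$38,620/4⌋ = $9,655 → take DB $12,030. Book value $36,090.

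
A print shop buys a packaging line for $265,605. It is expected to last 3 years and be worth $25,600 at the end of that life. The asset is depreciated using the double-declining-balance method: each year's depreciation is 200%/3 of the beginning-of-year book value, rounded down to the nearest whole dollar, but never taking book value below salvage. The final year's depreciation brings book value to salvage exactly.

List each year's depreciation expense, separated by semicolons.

$177,070; $59,023; $3,912

Depreciable base = $265,605 − $25,600 = $240,005.
Year 1: ⌊$265,605 × 200%/3⌋ = $177,070. Book value $88,535.
Year 2: ⌊$88,535 × 200%/3⌋ = $59,023. Book value $29,512.
Year 3 (final): $29,512 − $25,600 = $3,912. Book value $25,600.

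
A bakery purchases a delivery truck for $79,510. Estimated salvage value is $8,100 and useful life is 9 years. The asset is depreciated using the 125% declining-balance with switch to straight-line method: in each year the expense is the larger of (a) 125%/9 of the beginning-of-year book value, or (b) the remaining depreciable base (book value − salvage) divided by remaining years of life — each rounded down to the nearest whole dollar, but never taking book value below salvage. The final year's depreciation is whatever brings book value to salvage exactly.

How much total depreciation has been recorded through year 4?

$35,851

Depreciable base = $79,510 − $8,100 = $71,410.
Year 1: DB = ⌊$79,510 × 125%/9⌋ = $11,043; SL = ⌊$71,410/9⌋ = $7,934 → take DB $11,043. Book value $68,467.
Year 2: DB = ⌊$68,467 × 125%/9⌋ = $9,509; SL = ⌊$60,367/8⌋ = $7,545 → take DB $9,509. Book value $58,958.
Year 3: DB = ⌊$58,958 × 125%/9⌋ = $8,188; SL = ⌊$50,858/7⌋ = $7,265 → take DB $8,188. Book value $50,770.
Year 4: DB = ⌊$50,770 × 125%/9⌋ = $7,051; SL = ⌊$42,670/6⌋ = $7,111 → take SL $7,111. Book value $43,659.
Accumulated through year 4 = $79,510 − $43,659 = $35,851.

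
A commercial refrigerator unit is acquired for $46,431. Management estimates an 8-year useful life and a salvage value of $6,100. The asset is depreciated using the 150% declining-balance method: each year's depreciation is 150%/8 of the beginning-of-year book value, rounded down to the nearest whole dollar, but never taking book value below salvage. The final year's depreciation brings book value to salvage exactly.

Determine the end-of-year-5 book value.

$16,443

Depreciable base = $46,431 − $6,100 = $40,331.
Year 1: ⌊$46,431 × 150%/8⌋ = $8,705. Book value $37,726.
Year 2: ⌊$37,726 × 150%/8⌋ = $7,073. Book value $30,653.
Year 3: ⌊$30,653 × 150%/8⌋ = $5,747. Book value $24,906.
Year 4: ⌊$24,906 × 150%/8⌋ = $4,669. Book value $20,237.
Year 5: ⌊$20,237 × 150%/8⌋ = $3,794. Book value $16,443.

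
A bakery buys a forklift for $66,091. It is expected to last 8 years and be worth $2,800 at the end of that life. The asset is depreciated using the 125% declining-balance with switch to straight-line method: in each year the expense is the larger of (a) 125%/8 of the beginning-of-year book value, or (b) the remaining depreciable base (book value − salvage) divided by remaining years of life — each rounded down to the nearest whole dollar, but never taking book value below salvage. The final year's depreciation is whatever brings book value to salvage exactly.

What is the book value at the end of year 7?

$10,176

Depreciable base = $66,091 − $2,800 = $63,291.
Year 1: DB = ⌊$66,091 × 125%/8⌋ = $10,326; SL = ⌊$63,291/8⌋ = $7,911 → take DB $10,326. Book value $55,765.
Year 2: DB = ⌊$55,765 × 125%/8⌋ = $8,713; SL = ⌊$52,965/7⌋ = $7,566 → take DB $8,713. Book value $47,052.
Year 3: DB = ⌊$47,052 × 125%/8⌋ = $7,351; SL = ⌊$44,252/6⌋ = $7,375 → take SL $7,375. Book value $39,677.
Year 4: DB = ⌊$39,677 × 125%/8⌋ = $6,199; SL = ⌊$36,877/5⌋ = $7,375 → take SL $7,375. Book value $32,302.
Year 5: DB = ⌊$32,302 × 125%/8⌋ = $5,047; SL = ⌊$29,502/4⌋ = $7,375 → take SL $7,375. Book value $24,927.
Year 6: DB = ⌊$24,927 × 125%/8⌋ = $3,894; SL = ⌊$22,127/3⌋ = $7,375 → take SL $7,375. Book value $17,552.
Year 7: DB = ⌊$17,552 × 125%/8⌋ = $2,742; SL = ⌊$14,752/2⌋ = $7,376 → take SL $7,376. Book value $10,176.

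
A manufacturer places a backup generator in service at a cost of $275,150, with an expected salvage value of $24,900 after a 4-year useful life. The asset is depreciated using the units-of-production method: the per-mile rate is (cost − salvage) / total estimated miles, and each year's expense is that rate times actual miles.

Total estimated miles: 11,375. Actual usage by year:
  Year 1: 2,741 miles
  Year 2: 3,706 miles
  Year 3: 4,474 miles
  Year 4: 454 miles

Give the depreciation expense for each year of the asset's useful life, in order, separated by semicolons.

Depreciable base = $275,150 − $24,900 = $250,250.
Rate = $250,250 / 11,375 miles = $22 per mile.
Year 1: 2,741 × $22 = $60,302. Book value $214,848.
Year 2: 3,706 × $22 = $81,532. Book value $133,316.
Year 3: 4,474 × $22 = $98,428. Book value $34,888.
Year 4: 454 × $22 = $9,988. Book value $24,900.

$60,302; $81,532; $98,428; $9,988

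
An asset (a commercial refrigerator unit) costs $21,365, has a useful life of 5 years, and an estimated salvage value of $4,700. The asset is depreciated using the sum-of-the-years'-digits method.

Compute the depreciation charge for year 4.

Depreciable base = $21,365 − $4,700 = $16,665.
Sum of the years' digits = 5+4+3+2+1 = 15.
Year 1: $16,665 × 5/15 = $5,555. Book value $15,810.
Year 2: $16,665 × 4/15 = $4,444. Book value $11,366.
Year 3: $16,665 × 3/15 = $3,333. Book value $8,033.
Year 4: $16,665 × 2/15 = $2,222. Book value $5,811.

$2,222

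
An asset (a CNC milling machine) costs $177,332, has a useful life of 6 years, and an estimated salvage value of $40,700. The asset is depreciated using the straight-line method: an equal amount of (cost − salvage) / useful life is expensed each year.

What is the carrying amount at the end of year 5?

$63,472

Depreciable base = $177,332 − $40,700 = $136,632.
Annual expense = $136,632 / 6 = $22,772.
End of year 1: book value $154,560.
End of year 2: book value $131,788.
End of year 3: book value $109,016.
End of year 4: book value $86,244.
End of year 5: book value $63,472.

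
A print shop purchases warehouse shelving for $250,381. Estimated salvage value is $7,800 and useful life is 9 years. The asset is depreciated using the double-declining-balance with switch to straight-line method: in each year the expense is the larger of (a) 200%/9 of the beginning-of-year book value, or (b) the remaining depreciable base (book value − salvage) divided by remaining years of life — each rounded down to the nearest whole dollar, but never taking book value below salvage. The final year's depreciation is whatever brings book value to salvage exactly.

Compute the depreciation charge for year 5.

$20,361

Depreciable base = $250,381 − $7,800 = $242,581.
Year 1: DB = ⌊$250,381 × 200%/9⌋ = $55,640; SL = ⌊$242,581/9⌋ = $26,953 → take DB $55,640. Book value $194,741.
Year 2: DB = ⌊$194,741 × 200%/9⌋ = $43,275; SL = ⌊$186,941/8⌋ = $23,367 → take DB $43,275. Book value $151,466.
Year 3: DB = ⌊$151,466 × 200%/9⌋ = $33,659; SL = ⌊$143,666/7⌋ = $20,523 → take DB $33,659. Book value $117,807.
Year 4: DB = ⌊$117,807 × 200%/9⌋ = $26,179; SL = ⌊$110,007/6⌋ = $18,334 → take DB $26,179. Book value $91,628.
Year 5: DB = ⌊$91,628 × 200%/9⌋ = $20,361; SL = ⌊$83,828/5⌋ = $16,765 → take DB $20,361. Book value $71,267.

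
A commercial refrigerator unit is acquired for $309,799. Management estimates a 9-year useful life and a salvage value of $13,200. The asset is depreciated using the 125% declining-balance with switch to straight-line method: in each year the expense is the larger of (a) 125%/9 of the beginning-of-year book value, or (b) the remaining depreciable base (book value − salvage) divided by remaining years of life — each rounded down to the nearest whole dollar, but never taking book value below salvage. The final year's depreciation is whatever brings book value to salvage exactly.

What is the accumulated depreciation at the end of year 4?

Depreciable base = $309,799 − $13,200 = $296,599.
Year 1: DB = ⌊$309,799 × 125%/9⌋ = $43,027; SL = ⌊$296,599/9⌋ = $32,955 → take DB $43,027. Book value $266,772.
Year 2: DB = ⌊$266,772 × 125%/9⌋ = $37,051; SL = ⌊$253,572/8⌋ = $31,696 → take DB $37,051. Book value $229,721.
Year 3: DB = ⌊$229,721 × 125%/9⌋ = $31,905; SL = ⌊$216,521/7⌋ = $30,931 → take DB $31,905. Book value $197,816.
Year 4: DB = ⌊$197,816 × 125%/9⌋ = $27,474; SL = ⌊$184,616/6⌋ = $30,769 → take SL $30,769. Book value $167,047.
Accumulated through year 4 = $309,799 − $167,047 = $142,752.

$142,752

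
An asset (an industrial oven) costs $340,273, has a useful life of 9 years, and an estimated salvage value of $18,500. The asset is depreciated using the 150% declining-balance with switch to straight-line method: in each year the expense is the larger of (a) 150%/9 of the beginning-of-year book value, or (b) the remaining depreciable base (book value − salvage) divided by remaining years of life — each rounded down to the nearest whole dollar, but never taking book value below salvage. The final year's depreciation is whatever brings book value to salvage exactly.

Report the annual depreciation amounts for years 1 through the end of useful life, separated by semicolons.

Depreciable base = $340,273 − $18,500 = $321,773.
Year 1: DB = ⌊$340,273 × 150%/9⌋ = $56,712; SL = ⌊$321,773/9⌋ = $35,752 → take DB $56,712. Book value $283,561.
Year 2: DB = ⌊$283,561 × 150%/9⌋ = $47,260; SL = ⌊$265,061/8⌋ = $33,132 → take DB $47,260. Book value $236,301.
Year 3: DB = ⌊$236,301 × 150%/9⌋ = $39,383; SL = ⌊$217,801/7⌋ = $31,114 → take DB $39,383. Book value $196,918.
Year 4: DB = ⌊$196,918 × 150%/9⌋ = $32,819; SL = ⌊$178,418/6⌋ = $29,736 → take DB $32,819. Book value $164,099.
Year 5: DB = ⌊$164,099 × 150%/9⌋ = $27,349; SL = ⌊$145,599/5⌋ = $29,119 → take SL $29,119. Book value $134,980.
Year 6: DB = ⌊$134,980 × 150%/9⌋ = $22,496; SL = ⌊$116,480/4⌋ = $29,120 → take SL $29,120. Book value $105,860.
Year 7: DB = ⌊$105,860 × 150%/9⌋ = $17,643; SL = ⌊$87,360/3⌋ = $29,120 → take SL $29,120. Book value $76,740.
Year 8: DB = ⌊$76,740 × 150%/9⌋ = $12,790; SL = ⌊$58,240/2⌋ = $29,120 → take SL $29,120. Book value $47,620.
Year 9 (final): $47,620 − $18,500 = $29,120. Book value $18,500.

$56,712; $47,260; $39,383; $32,819; $29,119; $29,120; $29,120; $29,120; $29,120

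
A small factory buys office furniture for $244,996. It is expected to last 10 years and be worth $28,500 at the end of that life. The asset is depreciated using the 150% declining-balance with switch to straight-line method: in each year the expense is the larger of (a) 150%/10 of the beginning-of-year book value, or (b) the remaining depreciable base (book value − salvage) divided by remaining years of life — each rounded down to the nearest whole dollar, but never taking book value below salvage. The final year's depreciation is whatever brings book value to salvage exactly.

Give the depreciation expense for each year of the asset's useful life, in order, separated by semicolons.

Depreciable base = $244,996 − $28,500 = $216,496.
Year 1: DB = ⌊$244,996 × 150%/10⌋ = $36,749; SL = ⌊$216,496/10⌋ = $21,649 → take DB $36,749. Book value $208,247.
Year 2: DB = ⌊$208,247 × 150%/10⌋ = $31,237; SL = ⌊$179,747/9⌋ = $19,971 → take DB $31,237. Book value $177,010.
Year 3: DB = ⌊$177,010 × 150%/10⌋ = $26,551; SL = ⌊$148,510/8⌋ = $18,563 → take DB $26,551. Book value $150,459.
Year 4: DB = ⌊$150,459 × 150%/10⌋ = $22,568; SL = ⌊$121,959/7⌋ = $17,422 → take DB $22,568. Book value $127,891.
Year 5: DB = ⌊$127,891 × 150%/10⌋ = $19,183; SL = ⌊$99,391/6⌋ = $16,565 → take DB $19,183. Book value $108,708.
Year 6: DB = ⌊$108,708 × 150%/10⌋ = $16,306; SL = ⌊$80,208/5⌋ = $16,041 → take DB $16,306. Book value $92,402.
Year 7: DB = ⌊$92,402 × 150%/10⌋ = $13,860; SL = ⌊$63,902/4⌋ = $15,975 → take SL $15,975. Book value $76,427.
Year 8: DB = ⌊$76,427 × 150%/10⌋ = $11,464; SL = ⌊$47,927/3⌋ = $15,975 → take SL $15,975. Book value $60,452.
Year 9: DB = ⌊$60,452 × 150%/10⌋ = $9,067; SL = ⌊$31,952/2⌋ = $15,976 → take SL $15,976. Book value $44,476.
Year 10 (final): $44,476 − $28,500 = $15,976. Book value $28,500.

$36,749; $31,237; $26,551; $22,568; $19,183; $16,306; $15,975; $15,975; $15,976; $15,976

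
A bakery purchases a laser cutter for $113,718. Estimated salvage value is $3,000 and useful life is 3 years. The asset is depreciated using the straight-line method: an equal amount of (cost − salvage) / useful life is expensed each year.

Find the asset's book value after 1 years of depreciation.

Depreciable base = $113,718 − $3,000 = $110,718.
Annual expense = $110,718 / 3 = $36,906.
End of year 1: book value $76,812.

$76,812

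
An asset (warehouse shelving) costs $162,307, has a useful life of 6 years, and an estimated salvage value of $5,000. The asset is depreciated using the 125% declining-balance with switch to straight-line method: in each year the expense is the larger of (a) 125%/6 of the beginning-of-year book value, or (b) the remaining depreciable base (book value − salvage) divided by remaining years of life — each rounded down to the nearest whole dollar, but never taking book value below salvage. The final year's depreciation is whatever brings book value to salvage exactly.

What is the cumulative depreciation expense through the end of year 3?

$84,763

Depreciable base = $162,307 − $5,000 = $157,307.
Year 1: DB = ⌊$162,307 × 125%/6⌋ = $33,813; SL = ⌊$157,307/6⌋ = $26,217 → take DB $33,813. Book value $128,494.
Year 2: DB = ⌊$128,494 × 125%/6⌋ = $26,769; SL = ⌊$123,494/5⌋ = $24,698 → take DB $26,769. Book value $101,725.
Year 3: DB = ⌊$101,725 × 125%/6⌋ = $21,192; SL = ⌊$96,725/4⌋ = $24,181 → take SL $24,181. Book value $77,544.
Accumulated through year 3 = $162,307 − $77,544 = $84,763.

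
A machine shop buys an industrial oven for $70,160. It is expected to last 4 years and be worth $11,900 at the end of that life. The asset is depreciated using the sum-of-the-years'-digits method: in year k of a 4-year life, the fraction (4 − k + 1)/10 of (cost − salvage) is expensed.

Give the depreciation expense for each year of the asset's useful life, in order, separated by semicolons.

Depreciable base = $70,160 − $11,900 = $58,260.
Sum of the years' digits = 4+3+2+1 = 10.
Year 1: $58,260 × 4/10 = $23,304. Book value $46,856.
Year 2: $58,260 × 3/10 = $17,478. Book value $29,378.
Year 3: $58,260 × 2/10 = $11,652. Book value $17,726.
Year 4: $58,260 × 1/10 = $5,826. Book value $11,900.

$23,304; $17,478; $11,652; $5,826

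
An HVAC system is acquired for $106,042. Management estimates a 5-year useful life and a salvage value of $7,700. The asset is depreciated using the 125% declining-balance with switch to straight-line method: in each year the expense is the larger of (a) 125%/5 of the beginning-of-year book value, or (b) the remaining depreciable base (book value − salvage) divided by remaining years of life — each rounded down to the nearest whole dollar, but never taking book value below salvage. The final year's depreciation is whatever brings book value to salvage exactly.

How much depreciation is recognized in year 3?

$17,316

Depreciable base = $106,042 − $7,700 = $98,342.
Year 1: DB = ⌊$106,042 × 125%/5⌋ = $26,510; SL = ⌊$98,342/5⌋ = $19,668 → take DB $26,510. Book value $79,532.
Year 2: DB = ⌊$79,532 × 125%/5⌋ = $19,883; SL = ⌊$71,832/4⌋ = $17,958 → take DB $19,883. Book value $59,649.
Year 3: DB = ⌊$59,649 × 125%/5⌋ = $14,912; SL = ⌊$51,949/3⌋ = $17,316 → take SL $17,316. Book value $42,333.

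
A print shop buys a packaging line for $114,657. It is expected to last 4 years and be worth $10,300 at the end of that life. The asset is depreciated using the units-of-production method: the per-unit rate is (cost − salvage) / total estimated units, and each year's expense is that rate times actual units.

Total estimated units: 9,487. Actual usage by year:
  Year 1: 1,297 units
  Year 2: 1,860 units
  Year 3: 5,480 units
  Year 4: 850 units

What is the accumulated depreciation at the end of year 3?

$95,007

Depreciable base = $114,657 − $10,300 = $104,357.
Rate = $104,357 / 9,487 units = $11 per unit.
Year 1: 1,297 × $11 = $14,267. Book value $100,390.
Year 2: 1,860 × $11 = $20,460. Book value $79,930.
Year 3: 5,480 × $11 = $60,280. Book value $19,650.
Accumulated through year 3 = $114,657 − $19,650 = $95,007.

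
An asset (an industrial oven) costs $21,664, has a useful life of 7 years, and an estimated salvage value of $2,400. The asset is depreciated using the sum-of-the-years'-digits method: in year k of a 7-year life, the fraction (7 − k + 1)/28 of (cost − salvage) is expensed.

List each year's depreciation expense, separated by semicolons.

$4,816; $4,128; $3,440; $2,752; $2,064; $1,376; $688

Depreciable base = $21,664 − $2,400 = $19,264.
Sum of the years' digits = 7+6+5+4+3+2+1 = 28.
Year 1: $19,264 × 7/28 = $4,816. Book value $16,848.
Year 2: $19,264 × 6/28 = $4,128. Book value $12,720.
Year 3: $19,264 × 5/28 = $3,440. Book value $9,280.
Year 4: $19,264 × 4/28 = $2,752. Book value $6,528.
Year 5: $19,264 × 3/28 = $2,064. Book value $4,464.
Year 6: $19,264 × 2/28 = $1,376. Book value $3,088.
Year 7: $19,264 × 1/28 = $688. Book value $2,400.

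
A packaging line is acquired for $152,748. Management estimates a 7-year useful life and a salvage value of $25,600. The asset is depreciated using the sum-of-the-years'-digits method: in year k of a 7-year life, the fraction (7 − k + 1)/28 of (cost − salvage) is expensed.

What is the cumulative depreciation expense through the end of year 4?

Depreciable base = $152,748 − $25,600 = $127,148.
Sum of the years' digits = 7+6+5+4+3+2+1 = 28.
Year 1: $127,148 × 7/28 = $31,787. Book value $120,961.
Year 2: $127,148 × 6/28 = $27,246. Book value $93,715.
Year 3: $127,148 × 5/28 = $22,705. Book value $71,010.
Year 4: $127,148 × 4/28 = $18,164. Book value $52,846.
Accumulated through year 4 = $152,748 − $52,846 = $99,902.

$99,902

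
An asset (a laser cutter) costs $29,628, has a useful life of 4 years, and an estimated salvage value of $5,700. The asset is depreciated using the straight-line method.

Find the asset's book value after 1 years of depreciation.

Depreciable base = $29,628 − $5,700 = $23,928.
Annual expense = $23,928 / 4 = $5,982.
End of year 1: book value $23,646.

$23,646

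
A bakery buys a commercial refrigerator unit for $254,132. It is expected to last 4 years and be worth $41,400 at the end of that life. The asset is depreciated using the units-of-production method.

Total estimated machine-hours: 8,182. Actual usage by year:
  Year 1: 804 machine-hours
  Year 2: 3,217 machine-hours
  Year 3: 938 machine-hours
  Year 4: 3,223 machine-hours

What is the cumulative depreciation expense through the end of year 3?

$128,934

Depreciable base = $254,132 − $41,400 = $212,732.
Rate = $212,732 / 8,182 machine-hours = $26 per machine-hour.
Year 1: 804 × $26 = $20,904. Book value $233,228.
Year 2: 3,217 × $26 = $83,642. Book value $149,586.
Year 3: 938 × $26 = $24,388. Book value $125,198.
Accumulated through year 3 = $254,132 − $125,198 = $128,934.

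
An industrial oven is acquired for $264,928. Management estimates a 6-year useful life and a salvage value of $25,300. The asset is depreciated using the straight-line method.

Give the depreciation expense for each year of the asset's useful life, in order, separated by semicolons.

Depreciable base = $264,928 − $25,300 = $239,628.
Annual expense = $239,628 / 6 = $39,938.
End of year 1: book value $224,990.
End of year 2: book value $185,052.
End of year 3: book value $145,114.
End of year 4: book value $105,176.
End of year 5: book value $65,238.
End of year 6: book value $25,300.

$39,938; $39,938; $39,938; $39,938; $39,938; $39,938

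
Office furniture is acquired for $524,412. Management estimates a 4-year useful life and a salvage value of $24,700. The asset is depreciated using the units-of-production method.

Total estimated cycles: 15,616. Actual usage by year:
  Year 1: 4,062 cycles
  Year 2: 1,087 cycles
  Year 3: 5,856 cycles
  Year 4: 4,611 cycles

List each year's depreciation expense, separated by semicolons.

$129,984; $34,784; $187,392; $147,552

Depreciable base = $524,412 − $24,700 = $499,712.
Rate = $499,712 / 15,616 cycles = $32 per cycle.
Year 1: 4,062 × $32 = $129,984. Book value $394,428.
Year 2: 1,087 × $32 = $34,784. Book value $359,644.
Year 3: 5,856 × $32 = $187,392. Book value $172,252.
Year 4: 4,611 × $32 = $147,552. Book value $24,700.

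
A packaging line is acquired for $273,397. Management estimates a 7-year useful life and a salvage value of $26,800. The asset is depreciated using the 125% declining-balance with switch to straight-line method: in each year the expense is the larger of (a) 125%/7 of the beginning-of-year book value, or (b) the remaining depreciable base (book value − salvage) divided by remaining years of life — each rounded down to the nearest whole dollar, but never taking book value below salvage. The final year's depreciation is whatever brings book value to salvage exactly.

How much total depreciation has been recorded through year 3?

Depreciable base = $273,397 − $26,800 = $246,597.
Year 1: DB = ⌊$273,397 × 125%/7⌋ = $48,820; SL = ⌊$246,597/7⌋ = $35,228 → take DB $48,820. Book value $224,577.
Year 2: DB = ⌊$224,577 × 125%/7⌋ = $40,103; SL = ⌊$197,777/6⌋ = $32,962 → take DB $40,103. Book value $184,474.
Year 3: DB = ⌊$184,474 × 125%/7⌋ = $32,941; SL = ⌊$157,674/5⌋ = $31,534 → take DB $32,941. Book value $151,533.
Accumulated through year 3 = $273,397 − $151,533 = $121,864.

$121,864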